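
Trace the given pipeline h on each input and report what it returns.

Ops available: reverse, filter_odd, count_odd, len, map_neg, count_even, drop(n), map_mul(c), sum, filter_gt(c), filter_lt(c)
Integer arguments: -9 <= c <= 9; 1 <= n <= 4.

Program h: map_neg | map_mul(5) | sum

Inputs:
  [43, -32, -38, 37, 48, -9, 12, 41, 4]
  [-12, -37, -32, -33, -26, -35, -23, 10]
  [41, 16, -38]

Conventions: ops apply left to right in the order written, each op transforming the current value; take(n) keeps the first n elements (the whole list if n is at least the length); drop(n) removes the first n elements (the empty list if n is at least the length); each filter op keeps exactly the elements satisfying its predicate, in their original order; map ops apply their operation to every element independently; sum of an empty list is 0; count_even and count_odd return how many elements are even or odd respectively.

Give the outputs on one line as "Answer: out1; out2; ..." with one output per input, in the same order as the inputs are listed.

-530; 940; -95

Execution, op by op:
  [43, -32, -38, 37, 48, -9, 12, 41, 4] -> [-43, 32, 38, -37, -48, 9, -12, -41, -4] -> [-215, 160, 190, -185, -240, 45, -60, -205, -20] -> -530
  [-12, -37, -32, -33, -26, -35, -23, 10] -> [12, 37, 32, 33, 26, 35, 23, -10] -> [60, 185, 160, 165, 130, 175, 115, -50] -> 940
  [41, 16, -38] -> [-41, -16, 38] -> [-205, -80, 190] -> -95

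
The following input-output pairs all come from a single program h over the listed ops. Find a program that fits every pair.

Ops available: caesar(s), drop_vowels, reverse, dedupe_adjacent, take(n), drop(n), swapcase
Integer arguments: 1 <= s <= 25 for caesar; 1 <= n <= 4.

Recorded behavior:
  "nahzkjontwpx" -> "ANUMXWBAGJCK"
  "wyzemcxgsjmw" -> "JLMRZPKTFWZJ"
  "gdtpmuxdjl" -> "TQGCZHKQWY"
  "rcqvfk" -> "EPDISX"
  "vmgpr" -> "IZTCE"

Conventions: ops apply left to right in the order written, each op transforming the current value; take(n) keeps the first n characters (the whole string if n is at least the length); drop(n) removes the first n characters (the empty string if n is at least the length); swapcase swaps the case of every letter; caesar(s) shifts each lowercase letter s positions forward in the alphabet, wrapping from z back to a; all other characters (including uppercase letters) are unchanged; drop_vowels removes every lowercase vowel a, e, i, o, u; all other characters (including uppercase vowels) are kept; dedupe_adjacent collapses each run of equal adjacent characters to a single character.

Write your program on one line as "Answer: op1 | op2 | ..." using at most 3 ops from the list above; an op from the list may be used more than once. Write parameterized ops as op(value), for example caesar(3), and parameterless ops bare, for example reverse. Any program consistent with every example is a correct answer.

caesar(13) | swapcase

Check, running the answer program on each example:
  "nahzkjontwpx" -> "anumxwbagjck" -> "ANUMXWBAGJCK"
  "wyzemcxgsjmw" -> "jlmrzpktfwzj" -> "JLMRZPKTFWZJ"
  "gdtpmuxdjl" -> "tqgczhkqwy" -> "TQGCZHKQWY"
  "rcqvfk" -> "epdisx" -> "EPDISX"
  "vmgpr" -> "iztce" -> "IZTCE"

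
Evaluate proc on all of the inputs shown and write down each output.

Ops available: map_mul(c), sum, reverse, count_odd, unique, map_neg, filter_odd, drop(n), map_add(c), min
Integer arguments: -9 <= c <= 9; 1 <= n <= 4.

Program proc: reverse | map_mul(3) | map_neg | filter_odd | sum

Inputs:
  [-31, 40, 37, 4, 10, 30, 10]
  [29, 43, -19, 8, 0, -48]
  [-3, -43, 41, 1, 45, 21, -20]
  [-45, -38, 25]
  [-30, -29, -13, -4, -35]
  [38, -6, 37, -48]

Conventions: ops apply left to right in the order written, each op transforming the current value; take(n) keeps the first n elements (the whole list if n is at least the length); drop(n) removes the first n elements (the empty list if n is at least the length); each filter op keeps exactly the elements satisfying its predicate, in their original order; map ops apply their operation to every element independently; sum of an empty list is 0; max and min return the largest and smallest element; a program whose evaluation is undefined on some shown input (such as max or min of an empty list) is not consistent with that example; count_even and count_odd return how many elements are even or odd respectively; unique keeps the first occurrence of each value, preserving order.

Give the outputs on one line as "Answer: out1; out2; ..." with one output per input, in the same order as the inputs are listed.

Execution, op by op:
  [-31, 40, 37, 4, 10, 30, 10] -> [10, 30, 10, 4, 37, 40, -31] -> [30, 90, 30, 12, 111, 120, -93] -> [-30, -90, -30, -12, -111, -120, 93] -> [-111, 93] -> -18
  [29, 43, -19, 8, 0, -48] -> [-48, 0, 8, -19, 43, 29] -> [-144, 0, 24, -57, 129, 87] -> [144, 0, -24, 57, -129, -87] -> [57, -129, -87] -> -159
  [-3, -43, 41, 1, 45, 21, -20] -> [-20, 21, 45, 1, 41, -43, -3] -> [-60, 63, 135, 3, 123, -129, -9] -> [60, -63, -135, -3, -123, 129, 9] -> [-63, -135, -3, -123, 129, 9] -> -186
  [-45, -38, 25] -> [25, -38, -45] -> [75, -114, -135] -> [-75, 114, 135] -> [-75, 135] -> 60
  [-30, -29, -13, -4, -35] -> [-35, -4, -13, -29, -30] -> [-105, -12, -39, -87, -90] -> [105, 12, 39, 87, 90] -> [105, 39, 87] -> 231
  [38, -6, 37, -48] -> [-48, 37, -6, 38] -> [-144, 111, -18, 114] -> [144, -111, 18, -114] -> [-111] -> -111

-18; -159; -186; 60; 231; -111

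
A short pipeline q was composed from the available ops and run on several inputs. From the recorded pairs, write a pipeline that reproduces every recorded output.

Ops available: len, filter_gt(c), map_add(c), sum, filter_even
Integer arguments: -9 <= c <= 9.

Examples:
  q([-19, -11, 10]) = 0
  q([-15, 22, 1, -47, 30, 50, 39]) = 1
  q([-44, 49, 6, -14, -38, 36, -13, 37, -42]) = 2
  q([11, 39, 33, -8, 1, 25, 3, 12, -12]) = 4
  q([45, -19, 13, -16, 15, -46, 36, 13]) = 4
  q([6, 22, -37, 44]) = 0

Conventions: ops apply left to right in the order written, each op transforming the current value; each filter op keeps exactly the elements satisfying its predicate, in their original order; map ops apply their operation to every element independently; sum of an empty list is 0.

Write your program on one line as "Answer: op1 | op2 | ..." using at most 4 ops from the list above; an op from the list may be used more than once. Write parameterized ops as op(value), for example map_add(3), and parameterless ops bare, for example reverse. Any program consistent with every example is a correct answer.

map_add(-3) | filter_even | filter_gt(1) | len

Check, running the answer program on each example:
  [-19, -11, 10] -> [-22, -14, 7] -> [-22, -14] -> [] -> 0
  [-15, 22, 1, -47, 30, 50, 39] -> [-18, 19, -2, -50, 27, 47, 36] -> [-18, -2, -50, 36] -> [36] -> 1
  [-44, 49, 6, -14, -38, 36, -13, 37, -42] -> [-47, 46, 3, -17, -41, 33, -16, 34, -45] -> [46, -16, 34] -> [46, 34] -> 2
  [11, 39, 33, -8, 1, 25, 3, 12, -12] -> [8, 36, 30, -11, -2, 22, 0, 9, -15] -> [8, 36, 30, -2, 22, 0] -> [8, 36, 30, 22] -> 4
  [45, -19, 13, -16, 15, -46, 36, 13] -> [42, -22, 10, -19, 12, -49, 33, 10] -> [42, -22, 10, 12, 10] -> [42, 10, 12, 10] -> 4
  [6, 22, -37, 44] -> [3, 19, -40, 41] -> [-40] -> [] -> 0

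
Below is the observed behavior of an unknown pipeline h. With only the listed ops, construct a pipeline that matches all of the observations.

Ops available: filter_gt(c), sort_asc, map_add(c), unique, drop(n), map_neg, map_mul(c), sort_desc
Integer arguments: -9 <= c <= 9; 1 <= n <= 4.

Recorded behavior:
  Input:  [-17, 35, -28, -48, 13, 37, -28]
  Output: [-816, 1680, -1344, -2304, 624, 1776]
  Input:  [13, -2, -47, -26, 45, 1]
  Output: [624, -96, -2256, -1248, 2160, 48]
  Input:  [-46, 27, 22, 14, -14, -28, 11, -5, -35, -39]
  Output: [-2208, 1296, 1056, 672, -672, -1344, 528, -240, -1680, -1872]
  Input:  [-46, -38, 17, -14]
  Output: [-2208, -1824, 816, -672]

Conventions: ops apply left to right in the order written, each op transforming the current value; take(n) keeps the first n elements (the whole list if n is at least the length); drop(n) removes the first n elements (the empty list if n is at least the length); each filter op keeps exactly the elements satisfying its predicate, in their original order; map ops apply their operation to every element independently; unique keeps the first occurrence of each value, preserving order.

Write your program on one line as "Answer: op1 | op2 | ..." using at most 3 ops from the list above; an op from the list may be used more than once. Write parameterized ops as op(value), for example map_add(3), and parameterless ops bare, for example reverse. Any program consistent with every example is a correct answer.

map_mul(-6) | unique | map_mul(-8)

Check, running the answer program on each example:
  [-17, 35, -28, -48, 13, 37, -28] -> [102, -210, 168, 288, -78, -222, 168] -> [102, -210, 168, 288, -78, -222] -> [-816, 1680, -1344, -2304, 624, 1776]
  [13, -2, -47, -26, 45, 1] -> [-78, 12, 282, 156, -270, -6] -> [-78, 12, 282, 156, -270, -6] -> [624, -96, -2256, -1248, 2160, 48]
  [-46, 27, 22, 14, -14, -28, 11, -5, -35, -39] -> [276, -162, -132, -84, 84, 168, -66, 30, 210, 234] -> [276, -162, -132, -84, 84, 168, -66, 30, 210, 234] -> [-2208, 1296, 1056, 672, -672, -1344, 528, -240, -1680, -1872]
  [-46, -38, 17, -14] -> [276, 228, -102, 84] -> [276, 228, -102, 84] -> [-2208, -1824, 816, -672]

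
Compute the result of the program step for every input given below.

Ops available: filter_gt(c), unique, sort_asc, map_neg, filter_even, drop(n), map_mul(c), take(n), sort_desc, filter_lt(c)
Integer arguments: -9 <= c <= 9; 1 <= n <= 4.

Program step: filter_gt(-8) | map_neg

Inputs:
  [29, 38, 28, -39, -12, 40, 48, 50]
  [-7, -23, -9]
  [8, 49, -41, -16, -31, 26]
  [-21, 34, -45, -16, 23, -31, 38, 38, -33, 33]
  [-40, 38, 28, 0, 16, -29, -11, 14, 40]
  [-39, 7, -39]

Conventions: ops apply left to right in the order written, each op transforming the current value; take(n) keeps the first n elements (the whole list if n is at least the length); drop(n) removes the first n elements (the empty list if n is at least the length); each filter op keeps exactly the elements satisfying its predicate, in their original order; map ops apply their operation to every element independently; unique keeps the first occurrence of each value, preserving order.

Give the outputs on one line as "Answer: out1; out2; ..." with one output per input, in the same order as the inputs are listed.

[-29, -38, -28, -40, -48, -50]; [7]; [-8, -49, -26]; [-34, -23, -38, -38, -33]; [-38, -28, 0, -16, -14, -40]; [-7]

Execution, op by op:
  [29, 38, 28, -39, -12, 40, 48, 50] -> [29, 38, 28, 40, 48, 50] -> [-29, -38, -28, -40, -48, -50]
  [-7, -23, -9] -> [-7] -> [7]
  [8, 49, -41, -16, -31, 26] -> [8, 49, 26] -> [-8, -49, -26]
  [-21, 34, -45, -16, 23, -31, 38, 38, -33, 33] -> [34, 23, 38, 38, 33] -> [-34, -23, -38, -38, -33]
  [-40, 38, 28, 0, 16, -29, -11, 14, 40] -> [38, 28, 0, 16, 14, 40] -> [-38, -28, 0, -16, -14, -40]
  [-39, 7, -39] -> [7] -> [-7]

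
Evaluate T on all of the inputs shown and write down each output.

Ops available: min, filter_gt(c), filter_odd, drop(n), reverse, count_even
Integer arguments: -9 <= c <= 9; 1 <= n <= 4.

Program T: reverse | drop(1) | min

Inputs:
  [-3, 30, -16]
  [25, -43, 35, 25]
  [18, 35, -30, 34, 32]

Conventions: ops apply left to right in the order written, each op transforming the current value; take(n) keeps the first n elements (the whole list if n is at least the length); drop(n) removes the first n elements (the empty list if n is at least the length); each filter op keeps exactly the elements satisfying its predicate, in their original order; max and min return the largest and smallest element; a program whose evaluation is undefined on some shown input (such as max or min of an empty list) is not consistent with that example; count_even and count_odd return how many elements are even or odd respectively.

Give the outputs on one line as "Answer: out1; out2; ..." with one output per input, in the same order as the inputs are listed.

-3; -43; -30

Execution, op by op:
  [-3, 30, -16] -> [-16, 30, -3] -> [30, -3] -> -3
  [25, -43, 35, 25] -> [25, 35, -43, 25] -> [35, -43, 25] -> -43
  [18, 35, -30, 34, 32] -> [32, 34, -30, 35, 18] -> [34, -30, 35, 18] -> -30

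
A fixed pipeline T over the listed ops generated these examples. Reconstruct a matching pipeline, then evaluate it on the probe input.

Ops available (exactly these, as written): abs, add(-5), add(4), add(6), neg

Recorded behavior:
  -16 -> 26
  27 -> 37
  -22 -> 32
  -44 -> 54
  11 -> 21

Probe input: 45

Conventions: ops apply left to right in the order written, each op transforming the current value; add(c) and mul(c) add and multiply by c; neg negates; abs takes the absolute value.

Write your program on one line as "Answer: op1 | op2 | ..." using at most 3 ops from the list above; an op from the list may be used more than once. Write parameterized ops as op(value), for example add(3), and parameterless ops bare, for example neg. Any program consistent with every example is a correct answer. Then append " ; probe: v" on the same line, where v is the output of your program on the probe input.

abs | add(6) | add(4) ; probe: 55

Check, running the answer program on each example:
  -16 -> 16 -> 22 -> 26
  27 -> 27 -> 33 -> 37
  -22 -> 22 -> 28 -> 32
  -44 -> 44 -> 50 -> 54
  11 -> 11 -> 17 -> 21
  probe: 45 -> 45 -> 51 -> 55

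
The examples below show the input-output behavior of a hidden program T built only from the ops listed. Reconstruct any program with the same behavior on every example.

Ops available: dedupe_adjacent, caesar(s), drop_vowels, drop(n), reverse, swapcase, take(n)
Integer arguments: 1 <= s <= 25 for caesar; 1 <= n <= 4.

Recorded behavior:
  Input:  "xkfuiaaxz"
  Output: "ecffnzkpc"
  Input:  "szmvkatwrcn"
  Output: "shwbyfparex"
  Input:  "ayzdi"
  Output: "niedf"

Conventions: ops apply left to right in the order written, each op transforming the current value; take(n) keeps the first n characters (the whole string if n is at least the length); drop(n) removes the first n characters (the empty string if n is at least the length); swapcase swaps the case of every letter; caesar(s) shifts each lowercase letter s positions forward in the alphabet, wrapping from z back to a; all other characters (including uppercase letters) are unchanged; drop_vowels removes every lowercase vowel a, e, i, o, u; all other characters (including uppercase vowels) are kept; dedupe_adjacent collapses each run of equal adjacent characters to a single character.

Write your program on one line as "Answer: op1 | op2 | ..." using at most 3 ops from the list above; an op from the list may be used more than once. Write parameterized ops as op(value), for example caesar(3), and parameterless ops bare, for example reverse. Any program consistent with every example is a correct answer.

reverse | caesar(5)

Check, running the answer program on each example:
  "xkfuiaaxz" -> "zxaaiufkx" -> "ecffnzkpc"
  "szmvkatwrcn" -> "ncrwtakvmzs" -> "shwbyfparex"
  "ayzdi" -> "idzya" -> "niedf"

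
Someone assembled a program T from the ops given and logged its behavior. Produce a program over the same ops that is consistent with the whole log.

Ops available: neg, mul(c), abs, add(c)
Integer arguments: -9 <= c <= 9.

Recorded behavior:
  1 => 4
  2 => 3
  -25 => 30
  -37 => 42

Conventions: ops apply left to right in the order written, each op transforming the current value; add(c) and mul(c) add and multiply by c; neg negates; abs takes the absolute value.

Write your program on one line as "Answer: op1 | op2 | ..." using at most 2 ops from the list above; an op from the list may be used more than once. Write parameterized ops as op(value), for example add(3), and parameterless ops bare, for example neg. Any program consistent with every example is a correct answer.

add(-5) | abs

Check, running the answer program on each example:
  1 -> -4 -> 4
  2 -> -3 -> 3
  -25 -> -30 -> 30
  -37 -> -42 -> 42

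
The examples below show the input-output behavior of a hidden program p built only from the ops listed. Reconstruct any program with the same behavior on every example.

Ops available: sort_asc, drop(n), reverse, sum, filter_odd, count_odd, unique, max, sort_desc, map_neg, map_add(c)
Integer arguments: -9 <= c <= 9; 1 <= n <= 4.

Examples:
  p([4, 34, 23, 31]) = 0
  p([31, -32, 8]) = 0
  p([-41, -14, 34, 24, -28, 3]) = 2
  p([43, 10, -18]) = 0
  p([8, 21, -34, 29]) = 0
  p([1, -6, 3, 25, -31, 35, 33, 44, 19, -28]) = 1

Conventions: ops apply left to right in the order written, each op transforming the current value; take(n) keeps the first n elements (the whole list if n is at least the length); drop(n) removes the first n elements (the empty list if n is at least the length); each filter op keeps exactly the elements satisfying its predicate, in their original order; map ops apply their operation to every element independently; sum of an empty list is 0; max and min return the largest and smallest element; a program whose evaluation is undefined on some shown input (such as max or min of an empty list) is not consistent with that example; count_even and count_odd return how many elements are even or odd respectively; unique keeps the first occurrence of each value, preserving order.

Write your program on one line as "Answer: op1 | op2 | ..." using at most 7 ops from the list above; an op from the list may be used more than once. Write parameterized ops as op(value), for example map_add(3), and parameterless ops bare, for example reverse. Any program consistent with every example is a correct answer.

sort_desc | reverse | map_neg | map_add(-5) | drop(4) | count_odd

Check, running the answer program on each example:
  [4, 34, 23, 31] -> [34, 31, 23, 4] -> [4, 23, 31, 34] -> [-4, -23, -31, -34] -> [-9, -28, -36, -39] -> [] -> 0
  [31, -32, 8] -> [31, 8, -32] -> [-32, 8, 31] -> [32, -8, -31] -> [27, -13, -36] -> [] -> 0
  [-41, -14, 34, 24, -28, 3] -> [34, 24, 3, -14, -28, -41] -> [-41, -28, -14, 3, 24, 34] -> [41, 28, 14, -3, -24, -34] -> [36, 23, 9, -8, -29, -39] -> [-29, -39] -> 2
  [43, 10, -18] -> [43, 10, -18] -> [-18, 10, 43] -> [18, -10, -43] -> [13, -15, -48] -> [] -> 0
  [8, 21, -34, 29] -> [29, 21, 8, -34] -> [-34, 8, 21, 29] -> [34, -8, -21, -29] -> [29, -13, -26, -34] -> [] -> 0
  [1, -6, 3, 25, -31, 35, 33, 44, 19, -28] -> [44, 35, 33, 25, 19, 3, 1, -6, -28, -31] -> [-31, -28, -6, 1, 3, 19, 25, 33, 35, 44] -> [31, 28, 6, -1, -3, -19, -25, -33, -35, -44] -> [26, 23, 1, -6, -8, -24, -30, -38, -40, -49] -> [-8, -24, -30, -38, -40, -49] -> 1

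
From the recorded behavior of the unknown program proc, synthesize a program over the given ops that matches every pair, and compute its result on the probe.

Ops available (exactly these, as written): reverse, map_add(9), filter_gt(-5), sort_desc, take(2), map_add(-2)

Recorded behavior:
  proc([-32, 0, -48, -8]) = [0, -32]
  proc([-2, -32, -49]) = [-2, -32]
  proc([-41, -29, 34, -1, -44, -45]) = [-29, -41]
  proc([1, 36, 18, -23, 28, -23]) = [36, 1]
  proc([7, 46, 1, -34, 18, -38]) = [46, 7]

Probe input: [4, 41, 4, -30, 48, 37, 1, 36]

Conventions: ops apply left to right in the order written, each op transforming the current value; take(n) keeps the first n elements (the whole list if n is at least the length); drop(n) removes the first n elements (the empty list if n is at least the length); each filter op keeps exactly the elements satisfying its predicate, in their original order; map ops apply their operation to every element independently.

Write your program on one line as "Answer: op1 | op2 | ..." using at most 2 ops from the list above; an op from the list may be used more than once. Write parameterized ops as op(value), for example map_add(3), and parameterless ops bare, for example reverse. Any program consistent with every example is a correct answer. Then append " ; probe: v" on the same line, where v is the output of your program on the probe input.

take(2) | sort_desc ; probe: [41, 4]

Check, running the answer program on each example:
  [-32, 0, -48, -8] -> [-32, 0] -> [0, -32]
  [-2, -32, -49] -> [-2, -32] -> [-2, -32]
  [-41, -29, 34, -1, -44, -45] -> [-41, -29] -> [-29, -41]
  [1, 36, 18, -23, 28, -23] -> [1, 36] -> [36, 1]
  [7, 46, 1, -34, 18, -38] -> [7, 46] -> [46, 7]
  probe: [4, 41, 4, -30, 48, 37, 1, 36] -> [4, 41] -> [41, 4]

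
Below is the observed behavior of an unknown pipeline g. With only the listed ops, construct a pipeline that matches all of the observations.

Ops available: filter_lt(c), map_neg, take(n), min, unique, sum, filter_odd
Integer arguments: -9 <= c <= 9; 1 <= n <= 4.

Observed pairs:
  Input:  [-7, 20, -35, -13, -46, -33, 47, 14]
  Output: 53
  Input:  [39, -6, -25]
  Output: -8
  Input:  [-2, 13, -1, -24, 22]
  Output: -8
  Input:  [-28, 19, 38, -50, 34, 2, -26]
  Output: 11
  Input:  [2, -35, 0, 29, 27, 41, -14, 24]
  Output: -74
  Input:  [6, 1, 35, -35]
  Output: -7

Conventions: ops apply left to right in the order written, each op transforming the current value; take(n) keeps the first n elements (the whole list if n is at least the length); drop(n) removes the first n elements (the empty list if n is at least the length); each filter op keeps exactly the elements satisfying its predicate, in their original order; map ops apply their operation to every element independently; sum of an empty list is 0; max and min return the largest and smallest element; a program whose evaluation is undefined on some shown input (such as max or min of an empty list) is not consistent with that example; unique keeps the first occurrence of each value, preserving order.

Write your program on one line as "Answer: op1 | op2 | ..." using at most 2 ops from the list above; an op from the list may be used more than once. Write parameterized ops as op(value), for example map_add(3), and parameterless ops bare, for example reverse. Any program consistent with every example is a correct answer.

map_neg | sum

Check, running the answer program on each example:
  [-7, 20, -35, -13, -46, -33, 47, 14] -> [7, -20, 35, 13, 46, 33, -47, -14] -> 53
  [39, -6, -25] -> [-39, 6, 25] -> -8
  [-2, 13, -1, -24, 22] -> [2, -13, 1, 24, -22] -> -8
  [-28, 19, 38, -50, 34, 2, -26] -> [28, -19, -38, 50, -34, -2, 26] -> 11
  [2, -35, 0, 29, 27, 41, -14, 24] -> [-2, 35, 0, -29, -27, -41, 14, -24] -> -74
  [6, 1, 35, -35] -> [-6, -1, -35, 35] -> -7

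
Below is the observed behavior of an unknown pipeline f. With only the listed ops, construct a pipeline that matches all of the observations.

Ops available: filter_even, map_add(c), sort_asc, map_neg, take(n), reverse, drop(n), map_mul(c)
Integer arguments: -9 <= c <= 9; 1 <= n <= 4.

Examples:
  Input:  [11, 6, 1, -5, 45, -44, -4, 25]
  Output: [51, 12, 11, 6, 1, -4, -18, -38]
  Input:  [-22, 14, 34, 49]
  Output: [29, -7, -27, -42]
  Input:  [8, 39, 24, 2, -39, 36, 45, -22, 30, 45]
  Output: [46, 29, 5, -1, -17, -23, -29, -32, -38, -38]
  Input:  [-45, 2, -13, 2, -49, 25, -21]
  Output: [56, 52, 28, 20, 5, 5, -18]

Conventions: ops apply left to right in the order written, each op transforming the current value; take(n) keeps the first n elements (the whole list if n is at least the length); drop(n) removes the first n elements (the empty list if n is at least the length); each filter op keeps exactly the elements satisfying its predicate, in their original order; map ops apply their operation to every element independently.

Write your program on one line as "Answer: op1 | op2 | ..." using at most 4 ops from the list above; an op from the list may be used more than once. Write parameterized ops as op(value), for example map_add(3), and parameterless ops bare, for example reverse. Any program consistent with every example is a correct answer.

map_add(-7) | sort_asc | map_neg

Check, running the answer program on each example:
  [11, 6, 1, -5, 45, -44, -4, 25] -> [4, -1, -6, -12, 38, -51, -11, 18] -> [-51, -12, -11, -6, -1, 4, 18, 38] -> [51, 12, 11, 6, 1, -4, -18, -38]
  [-22, 14, 34, 49] -> [-29, 7, 27, 42] -> [-29, 7, 27, 42] -> [29, -7, -27, -42]
  [8, 39, 24, 2, -39, 36, 45, -22, 30, 45] -> [1, 32, 17, -5, -46, 29, 38, -29, 23, 38] -> [-46, -29, -5, 1, 17, 23, 29, 32, 38, 38] -> [46, 29, 5, -1, -17, -23, -29, -32, -38, -38]
  [-45, 2, -13, 2, -49, 25, -21] -> [-52, -5, -20, -5, -56, 18, -28] -> [-56, -52, -28, -20, -5, -5, 18] -> [56, 52, 28, 20, 5, 5, -18]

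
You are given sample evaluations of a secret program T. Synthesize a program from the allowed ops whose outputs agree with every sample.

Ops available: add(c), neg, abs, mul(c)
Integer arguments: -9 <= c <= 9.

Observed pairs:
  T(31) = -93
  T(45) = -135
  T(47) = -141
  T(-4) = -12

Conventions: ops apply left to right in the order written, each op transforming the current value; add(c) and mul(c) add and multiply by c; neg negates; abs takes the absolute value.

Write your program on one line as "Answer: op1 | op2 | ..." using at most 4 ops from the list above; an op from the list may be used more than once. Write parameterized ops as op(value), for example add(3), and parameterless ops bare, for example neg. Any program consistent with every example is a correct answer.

neg | abs | mul(-3)

Check, running the answer program on each example:
  31 -> -31 -> 31 -> -93
  45 -> -45 -> 45 -> -135
  47 -> -47 -> 47 -> -141
  -4 -> 4 -> 4 -> -12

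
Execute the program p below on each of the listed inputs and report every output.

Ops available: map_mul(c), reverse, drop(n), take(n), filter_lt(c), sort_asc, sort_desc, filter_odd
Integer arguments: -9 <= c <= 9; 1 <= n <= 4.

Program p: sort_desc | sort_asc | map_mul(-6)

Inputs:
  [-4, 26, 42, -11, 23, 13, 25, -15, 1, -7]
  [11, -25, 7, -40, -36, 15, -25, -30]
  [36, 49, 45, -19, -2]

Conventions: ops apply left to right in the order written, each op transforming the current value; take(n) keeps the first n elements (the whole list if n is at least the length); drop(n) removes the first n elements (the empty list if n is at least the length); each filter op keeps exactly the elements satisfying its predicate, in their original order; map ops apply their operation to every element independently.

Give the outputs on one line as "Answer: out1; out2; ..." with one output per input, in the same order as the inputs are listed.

[90, 66, 42, 24, -6, -78, -138, -150, -156, -252]; [240, 216, 180, 150, 150, -42, -66, -90]; [114, 12, -216, -270, -294]

Execution, op by op:
  [-4, 26, 42, -11, 23, 13, 25, -15, 1, -7] -> [42, 26, 25, 23, 13, 1, -4, -7, -11, -15] -> [-15, -11, -7, -4, 1, 13, 23, 25, 26, 42] -> [90, 66, 42, 24, -6, -78, -138, -150, -156, -252]
  [11, -25, 7, -40, -36, 15, -25, -30] -> [15, 11, 7, -25, -25, -30, -36, -40] -> [-40, -36, -30, -25, -25, 7, 11, 15] -> [240, 216, 180, 150, 150, -42, -66, -90]
  [36, 49, 45, -19, -2] -> [49, 45, 36, -2, -19] -> [-19, -2, 36, 45, 49] -> [114, 12, -216, -270, -294]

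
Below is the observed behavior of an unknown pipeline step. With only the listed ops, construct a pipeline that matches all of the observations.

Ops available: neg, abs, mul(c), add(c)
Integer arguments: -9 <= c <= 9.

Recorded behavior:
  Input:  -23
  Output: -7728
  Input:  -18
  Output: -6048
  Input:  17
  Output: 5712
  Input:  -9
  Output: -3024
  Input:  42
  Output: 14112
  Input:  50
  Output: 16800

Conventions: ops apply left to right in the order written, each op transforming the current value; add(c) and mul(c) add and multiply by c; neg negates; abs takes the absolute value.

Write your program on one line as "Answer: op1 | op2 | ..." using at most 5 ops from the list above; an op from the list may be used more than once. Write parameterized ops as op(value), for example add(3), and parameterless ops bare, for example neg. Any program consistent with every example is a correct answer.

neg | mul(-7) | mul(-6) | mul(8) | neg

Check, running the answer program on each example:
  -23 -> 23 -> -161 -> 966 -> 7728 -> -7728
  -18 -> 18 -> -126 -> 756 -> 6048 -> -6048
  17 -> -17 -> 119 -> -714 -> -5712 -> 5712
  -9 -> 9 -> -63 -> 378 -> 3024 -> -3024
  42 -> -42 -> 294 -> -1764 -> -14112 -> 14112
  50 -> -50 -> 350 -> -2100 -> -16800 -> 16800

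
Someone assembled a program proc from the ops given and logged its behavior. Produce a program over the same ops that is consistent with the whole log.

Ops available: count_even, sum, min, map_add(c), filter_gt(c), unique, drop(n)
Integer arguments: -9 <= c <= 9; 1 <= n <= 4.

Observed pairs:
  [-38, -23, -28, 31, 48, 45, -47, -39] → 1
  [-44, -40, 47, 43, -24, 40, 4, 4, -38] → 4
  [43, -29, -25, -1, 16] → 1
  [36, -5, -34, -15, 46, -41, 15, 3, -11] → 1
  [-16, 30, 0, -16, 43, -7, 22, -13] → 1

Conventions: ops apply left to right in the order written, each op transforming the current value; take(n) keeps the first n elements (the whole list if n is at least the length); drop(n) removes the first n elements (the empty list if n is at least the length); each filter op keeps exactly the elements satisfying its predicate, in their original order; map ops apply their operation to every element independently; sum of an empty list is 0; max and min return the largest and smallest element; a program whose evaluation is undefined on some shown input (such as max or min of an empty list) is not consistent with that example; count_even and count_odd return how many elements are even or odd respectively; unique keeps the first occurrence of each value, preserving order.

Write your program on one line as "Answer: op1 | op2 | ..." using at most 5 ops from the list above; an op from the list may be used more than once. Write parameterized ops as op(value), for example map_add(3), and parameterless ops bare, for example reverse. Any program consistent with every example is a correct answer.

unique | drop(2) | drop(1) | count_even

Check, running the answer program on each example:
  [-38, -23, -28, 31, 48, 45, -47, -39] -> [-38, -23, -28, 31, 48, 45, -47, -39] -> [-28, 31, 48, 45, -47, -39] -> [31, 48, 45, -47, -39] -> 1
  [-44, -40, 47, 43, -24, 40, 4, 4, -38] -> [-44, -40, 47, 43, -24, 40, 4, -38] -> [47, 43, -24, 40, 4, -38] -> [43, -24, 40, 4, -38] -> 4
  [43, -29, -25, -1, 16] -> [43, -29, -25, -1, 16] -> [-25, -1, 16] -> [-1, 16] -> 1
  [36, -5, -34, -15, 46, -41, 15, 3, -11] -> [36, -5, -34, -15, 46, -41, 15, 3, -11] -> [-34, -15, 46, -41, 15, 3, -11] -> [-15, 46, -41, 15, 3, -11] -> 1
  [-16, 30, 0, -16, 43, -7, 22, -13] -> [-16, 30, 0, 43, -7, 22, -13] -> [0, 43, -7, 22, -13] -> [43, -7, 22, -13] -> 1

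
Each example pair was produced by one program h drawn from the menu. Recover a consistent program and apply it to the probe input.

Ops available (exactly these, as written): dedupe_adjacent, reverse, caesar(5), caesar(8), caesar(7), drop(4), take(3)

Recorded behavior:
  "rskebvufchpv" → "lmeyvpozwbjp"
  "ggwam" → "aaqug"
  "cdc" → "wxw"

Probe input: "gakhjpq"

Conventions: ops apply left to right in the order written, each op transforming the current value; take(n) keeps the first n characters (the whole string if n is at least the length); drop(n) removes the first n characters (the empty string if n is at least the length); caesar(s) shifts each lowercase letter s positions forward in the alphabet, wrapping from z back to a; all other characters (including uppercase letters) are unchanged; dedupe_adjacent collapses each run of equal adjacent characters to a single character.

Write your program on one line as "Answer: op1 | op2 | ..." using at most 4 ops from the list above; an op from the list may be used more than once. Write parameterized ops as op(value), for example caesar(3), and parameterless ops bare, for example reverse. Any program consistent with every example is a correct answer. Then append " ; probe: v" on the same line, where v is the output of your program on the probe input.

caesar(7) | caesar(8) | caesar(5) ; probe: "auebdjk"

Check, running the answer program on each example:
  "rskebvufchpv" -> "yzrlicbmjowc" -> "ghztqkjurwek" -> "lmeyvpozwbjp"
  "ggwam" -> "nndht" -> "vvlpb" -> "aaqug"
  "cdc" -> "jkj" -> "rsr" -> "wxw"
  probe: "gakhjpq" -> "nhroqwx" -> "vpzwyef" -> "auebdjk"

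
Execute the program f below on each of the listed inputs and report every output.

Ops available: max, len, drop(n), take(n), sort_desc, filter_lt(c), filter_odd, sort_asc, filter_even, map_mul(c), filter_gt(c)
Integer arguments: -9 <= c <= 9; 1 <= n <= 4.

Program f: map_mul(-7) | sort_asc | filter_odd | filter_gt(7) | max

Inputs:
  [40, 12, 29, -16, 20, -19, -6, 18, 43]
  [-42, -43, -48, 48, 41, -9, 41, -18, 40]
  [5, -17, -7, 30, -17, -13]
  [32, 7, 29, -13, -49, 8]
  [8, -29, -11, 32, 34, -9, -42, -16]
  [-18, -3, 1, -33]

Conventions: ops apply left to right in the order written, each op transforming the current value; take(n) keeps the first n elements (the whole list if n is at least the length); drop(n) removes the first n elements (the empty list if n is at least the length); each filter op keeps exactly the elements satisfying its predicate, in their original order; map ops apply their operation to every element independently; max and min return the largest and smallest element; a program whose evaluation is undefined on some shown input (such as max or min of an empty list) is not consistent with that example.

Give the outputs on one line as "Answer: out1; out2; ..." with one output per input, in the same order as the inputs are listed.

Execution, op by op:
  [40, 12, 29, -16, 20, -19, -6, 18, 43] -> [-280, -84, -203, 112, -140, 133, 42, -126, -301] -> [-301, -280, -203, -140, -126, -84, 42, 112, 133] -> [-301, -203, 133] -> [133] -> 133
  [-42, -43, -48, 48, 41, -9, 41, -18, 40] -> [294, 301, 336, -336, -287, 63, -287, 126, -280] -> [-336, -287, -287, -280, 63, 126, 294, 301, 336] -> [-287, -287, 63, 301] -> [63, 301] -> 301
  [5, -17, -7, 30, -17, -13] -> [-35, 119, 49, -210, 119, 91] -> [-210, -35, 49, 91, 119, 119] -> [-35, 49, 91, 119, 119] -> [49, 91, 119, 119] -> 119
  [32, 7, 29, -13, -49, 8] -> [-224, -49, -203, 91, 343, -56] -> [-224, -203, -56, -49, 91, 343] -> [-203, -49, 91, 343] -> [91, 343] -> 343
  [8, -29, -11, 32, 34, -9, -42, -16] -> [-56, 203, 77, -224, -238, 63, 294, 112] -> [-238, -224, -56, 63, 77, 112, 203, 294] -> [63, 77, 203] -> [63, 77, 203] -> 203
  [-18, -3, 1, -33] -> [126, 21, -7, 231] -> [-7, 21, 126, 231] -> [-7, 21, 231] -> [21, 231] -> 231

133; 301; 119; 343; 203; 231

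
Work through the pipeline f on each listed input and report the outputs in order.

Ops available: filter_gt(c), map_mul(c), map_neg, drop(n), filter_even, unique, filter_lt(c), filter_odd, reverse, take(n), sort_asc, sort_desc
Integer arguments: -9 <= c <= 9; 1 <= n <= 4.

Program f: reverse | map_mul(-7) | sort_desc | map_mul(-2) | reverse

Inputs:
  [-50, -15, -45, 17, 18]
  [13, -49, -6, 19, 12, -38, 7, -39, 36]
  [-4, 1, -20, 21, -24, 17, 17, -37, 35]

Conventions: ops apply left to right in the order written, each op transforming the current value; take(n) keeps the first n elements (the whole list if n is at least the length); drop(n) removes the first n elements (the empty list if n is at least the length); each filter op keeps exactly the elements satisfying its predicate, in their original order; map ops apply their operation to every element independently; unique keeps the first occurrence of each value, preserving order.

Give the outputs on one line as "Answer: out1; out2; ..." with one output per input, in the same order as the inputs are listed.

Execution, op by op:
  [-50, -15, -45, 17, 18] -> [18, 17, -45, -15, -50] -> [-126, -119, 315, 105, 350] -> [350, 315, 105, -119, -126] -> [-700, -630, -210, 238, 252] -> [252, 238, -210, -630, -700]
  [13, -49, -6, 19, 12, -38, 7, -39, 36] -> [36, -39, 7, -38, 12, 19, -6, -49, 13] -> [-252, 273, -49, 266, -84, -133, 42, 343, -91] -> [343, 273, 266, 42, -49, -84, -91, -133, -252] -> [-686, -546, -532, -84, 98, 168, 182, 266, 504] -> [504, 266, 182, 168, 98, -84, -532, -546, -686]
  [-4, 1, -20, 21, -24, 17, 17, -37, 35] -> [35, -37, 17, 17, -24, 21, -20, 1, -4] -> [-245, 259, -119, -119, 168, -147, 140, -7, 28] -> [259, 168, 140, 28, -7, -119, -119, -147, -245] -> [-518, -336, -280, -56, 14, 238, 238, 294, 490] -> [490, 294, 238, 238, 14, -56, -280, -336, -518]

[252, 238, -210, -630, -700]; [504, 266, 182, 168, 98, -84, -532, -546, -686]; [490, 294, 238, 238, 14, -56, -280, -336, -518]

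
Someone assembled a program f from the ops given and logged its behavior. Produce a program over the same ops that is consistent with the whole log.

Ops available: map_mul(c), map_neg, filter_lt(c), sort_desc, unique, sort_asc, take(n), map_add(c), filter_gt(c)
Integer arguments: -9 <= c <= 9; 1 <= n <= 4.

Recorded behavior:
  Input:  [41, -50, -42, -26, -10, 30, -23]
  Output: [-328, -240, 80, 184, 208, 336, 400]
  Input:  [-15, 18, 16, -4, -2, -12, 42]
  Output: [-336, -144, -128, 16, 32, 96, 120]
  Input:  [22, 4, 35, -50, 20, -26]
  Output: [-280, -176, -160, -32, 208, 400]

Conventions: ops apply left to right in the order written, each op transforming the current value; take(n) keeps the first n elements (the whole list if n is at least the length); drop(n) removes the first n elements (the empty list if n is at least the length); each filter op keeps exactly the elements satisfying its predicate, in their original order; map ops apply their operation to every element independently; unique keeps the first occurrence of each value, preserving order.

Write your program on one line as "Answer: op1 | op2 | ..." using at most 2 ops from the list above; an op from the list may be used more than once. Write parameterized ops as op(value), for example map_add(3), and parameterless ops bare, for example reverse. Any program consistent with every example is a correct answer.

map_mul(-8) | sort_asc

Check, running the answer program on each example:
  [41, -50, -42, -26, -10, 30, -23] -> [-328, 400, 336, 208, 80, -240, 184] -> [-328, -240, 80, 184, 208, 336, 400]
  [-15, 18, 16, -4, -2, -12, 42] -> [120, -144, -128, 32, 16, 96, -336] -> [-336, -144, -128, 16, 32, 96, 120]
  [22, 4, 35, -50, 20, -26] -> [-176, -32, -280, 400, -160, 208] -> [-280, -176, -160, -32, 208, 400]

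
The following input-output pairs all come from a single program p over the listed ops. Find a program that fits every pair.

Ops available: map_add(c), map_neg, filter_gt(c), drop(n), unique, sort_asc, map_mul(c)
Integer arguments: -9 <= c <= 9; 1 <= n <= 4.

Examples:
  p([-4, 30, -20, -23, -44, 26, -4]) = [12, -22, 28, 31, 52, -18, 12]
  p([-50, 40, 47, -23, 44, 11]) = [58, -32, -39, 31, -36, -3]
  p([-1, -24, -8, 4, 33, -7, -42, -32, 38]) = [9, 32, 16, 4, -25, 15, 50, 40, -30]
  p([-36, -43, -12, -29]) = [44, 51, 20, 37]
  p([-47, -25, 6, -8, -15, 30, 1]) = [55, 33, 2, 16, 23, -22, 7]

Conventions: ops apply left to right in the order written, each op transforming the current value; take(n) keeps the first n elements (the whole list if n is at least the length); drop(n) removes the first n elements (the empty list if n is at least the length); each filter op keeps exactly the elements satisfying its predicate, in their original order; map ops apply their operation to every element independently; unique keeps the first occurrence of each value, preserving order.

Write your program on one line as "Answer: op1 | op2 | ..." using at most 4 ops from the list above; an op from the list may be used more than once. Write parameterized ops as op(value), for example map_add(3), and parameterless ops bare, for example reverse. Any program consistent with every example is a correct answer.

map_neg | map_add(-1) | map_add(9)

Check, running the answer program on each example:
  [-4, 30, -20, -23, -44, 26, -4] -> [4, -30, 20, 23, 44, -26, 4] -> [3, -31, 19, 22, 43, -27, 3] -> [12, -22, 28, 31, 52, -18, 12]
  [-50, 40, 47, -23, 44, 11] -> [50, -40, -47, 23, -44, -11] -> [49, -41, -48, 22, -45, -12] -> [58, -32, -39, 31, -36, -3]
  [-1, -24, -8, 4, 33, -7, -42, -32, 38] -> [1, 24, 8, -4, -33, 7, 42, 32, -38] -> [0, 23, 7, -5, -34, 6, 41, 31, -39] -> [9, 32, 16, 4, -25, 15, 50, 40, -30]
  [-36, -43, -12, -29] -> [36, 43, 12, 29] -> [35, 42, 11, 28] -> [44, 51, 20, 37]
  [-47, -25, 6, -8, -15, 30, 1] -> [47, 25, -6, 8, 15, -30, -1] -> [46, 24, -7, 7, 14, -31, -2] -> [55, 33, 2, 16, 23, -22, 7]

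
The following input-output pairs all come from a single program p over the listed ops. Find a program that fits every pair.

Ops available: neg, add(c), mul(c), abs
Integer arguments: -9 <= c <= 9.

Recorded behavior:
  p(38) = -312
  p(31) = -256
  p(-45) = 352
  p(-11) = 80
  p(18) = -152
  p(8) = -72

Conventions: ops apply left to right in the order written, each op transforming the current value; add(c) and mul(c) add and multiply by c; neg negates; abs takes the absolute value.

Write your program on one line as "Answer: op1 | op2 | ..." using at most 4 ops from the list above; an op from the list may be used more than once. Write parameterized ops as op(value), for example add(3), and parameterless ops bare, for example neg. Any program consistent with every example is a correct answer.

mul(8) | neg | add(-8)

Check, running the answer program on each example:
  38 -> 304 -> -304 -> -312
  31 -> 248 -> -248 -> -256
  -45 -> -360 -> 360 -> 352
  -11 -> -88 -> 88 -> 80
  18 -> 144 -> -144 -> -152
  8 -> 64 -> -64 -> -72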